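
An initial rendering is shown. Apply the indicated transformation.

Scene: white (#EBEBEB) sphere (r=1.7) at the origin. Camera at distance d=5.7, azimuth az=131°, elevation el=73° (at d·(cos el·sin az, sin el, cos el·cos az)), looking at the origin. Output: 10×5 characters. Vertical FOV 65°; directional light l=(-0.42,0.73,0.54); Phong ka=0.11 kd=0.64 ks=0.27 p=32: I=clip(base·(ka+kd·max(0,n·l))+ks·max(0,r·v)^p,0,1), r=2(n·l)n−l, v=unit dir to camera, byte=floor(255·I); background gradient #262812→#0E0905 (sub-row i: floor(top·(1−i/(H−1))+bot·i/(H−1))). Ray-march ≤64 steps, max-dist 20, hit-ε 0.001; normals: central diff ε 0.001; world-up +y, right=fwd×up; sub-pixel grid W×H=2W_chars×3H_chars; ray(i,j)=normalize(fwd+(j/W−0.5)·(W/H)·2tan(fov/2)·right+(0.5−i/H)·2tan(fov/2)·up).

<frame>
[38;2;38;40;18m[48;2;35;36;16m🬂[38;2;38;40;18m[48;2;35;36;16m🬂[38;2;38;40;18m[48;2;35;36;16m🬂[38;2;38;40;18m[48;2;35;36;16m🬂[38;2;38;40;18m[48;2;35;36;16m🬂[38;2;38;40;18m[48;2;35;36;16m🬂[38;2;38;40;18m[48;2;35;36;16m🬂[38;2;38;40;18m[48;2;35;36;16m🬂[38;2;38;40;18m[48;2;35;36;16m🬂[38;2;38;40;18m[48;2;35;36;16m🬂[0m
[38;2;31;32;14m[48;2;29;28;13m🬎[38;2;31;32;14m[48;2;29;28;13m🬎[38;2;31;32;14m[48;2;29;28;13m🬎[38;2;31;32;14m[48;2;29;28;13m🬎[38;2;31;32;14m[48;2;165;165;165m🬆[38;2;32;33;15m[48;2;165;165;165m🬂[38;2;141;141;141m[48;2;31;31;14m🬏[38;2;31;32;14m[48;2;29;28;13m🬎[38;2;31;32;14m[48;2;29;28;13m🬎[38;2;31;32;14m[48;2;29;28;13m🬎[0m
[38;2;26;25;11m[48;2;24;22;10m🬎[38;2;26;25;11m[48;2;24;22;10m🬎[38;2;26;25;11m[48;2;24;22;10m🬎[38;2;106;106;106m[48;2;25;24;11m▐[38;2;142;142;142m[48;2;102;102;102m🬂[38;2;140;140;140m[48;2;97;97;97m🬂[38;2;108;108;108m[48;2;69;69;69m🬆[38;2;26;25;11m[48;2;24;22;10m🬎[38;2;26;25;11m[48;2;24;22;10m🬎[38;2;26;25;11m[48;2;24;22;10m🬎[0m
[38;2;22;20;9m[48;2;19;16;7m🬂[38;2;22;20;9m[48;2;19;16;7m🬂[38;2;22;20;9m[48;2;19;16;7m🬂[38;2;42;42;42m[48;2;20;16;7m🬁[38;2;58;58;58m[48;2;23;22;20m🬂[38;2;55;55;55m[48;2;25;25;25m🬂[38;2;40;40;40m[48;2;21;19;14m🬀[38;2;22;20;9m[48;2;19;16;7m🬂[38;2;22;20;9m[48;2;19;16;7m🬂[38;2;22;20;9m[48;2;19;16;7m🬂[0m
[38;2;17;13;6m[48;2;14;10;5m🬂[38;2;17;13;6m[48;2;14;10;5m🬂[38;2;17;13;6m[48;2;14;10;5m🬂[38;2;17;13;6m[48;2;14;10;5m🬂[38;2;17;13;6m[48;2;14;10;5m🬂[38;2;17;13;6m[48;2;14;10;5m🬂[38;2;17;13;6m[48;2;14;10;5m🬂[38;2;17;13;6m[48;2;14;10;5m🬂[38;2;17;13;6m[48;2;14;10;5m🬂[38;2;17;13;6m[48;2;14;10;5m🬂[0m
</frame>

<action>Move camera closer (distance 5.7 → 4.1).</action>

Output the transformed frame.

<frame>
[38;2;38;40;18m[48;2;35;36;16m🬂[38;2;38;40;18m[48;2;35;36;16m🬂[38;2;38;40;18m[48;2;35;36;16m🬂[38;2;38;40;18m[48;2;35;36;16m🬂[38;2;38;40;18m[48;2;35;36;16m🬂[38;2;38;40;18m[48;2;35;36;16m🬂[38;2;38;40;18m[48;2;35;36;16m🬂[38;2;38;40;18m[48;2;35;36;16m🬂[38;2;38;40;18m[48;2;35;36;16m🬂[38;2;38;40;18m[48;2;35;36;16m🬂[0m
[38;2;31;32;14m[48;2;29;28;13m🬎[38;2;31;32;14m[48;2;29;28;13m🬎[38;2;31;32;14m[48;2;29;28;13m🬎[38;2;32;33;15m[48;2;145;145;145m🬂[38;2;169;169;169m[48;2;148;148;148m🬨[38;2;168;168;168m[48;2;143;143;143m🬕[38;2;138;138;138m[48;2;32;33;15m🬺[38;2;120;120;120m[48;2;31;31;14m🬓[38;2;31;32;14m[48;2;29;28;13m🬎[38;2;31;32;14m[48;2;29;28;13m🬎[0m
[38;2;26;25;11m[48;2;24;22;10m🬎[38;2;26;25;11m[48;2;24;22;10m🬎[38;2;98;98;98m[48;2;25;24;11m▐[38;2;120;120;120m[48;2;97;97;97m🬊[38;2;120;120;120m[48;2;100;100;100m🬆[38;2;117;117;117m[48;2;96;96;96m🬆[38;2;109;109;109m[48;2;87;87;87m🬆[38;2;91;91;91m[48;2;64;64;64m🬆[38;2;26;25;11m[48;2;24;22;10m🬎[38;2;26;25;11m[48;2;24;22;10m🬎[0m
[38;2;22;20;9m[48;2;19;16;7m🬂[38;2;22;20;9m[48;2;19;16;7m🬂[38;2;55;55;55m[48;2;20;16;7m🬁[38;2;67;67;67m[48;2;33;33;33m🬊[38;2;68;68;68m[48;2;35;35;35m🬎[38;2;65;65;65m[48;2;33;33;33m🬎[38;2;59;59;59m[48;2;30;30;30m🬆[38;2;50;50;50m[48;2;22;21;18m🬀[38;2;22;20;9m[48;2;19;16;7m🬂[38;2;22;20;9m[48;2;19;16;7m🬂[0m
[38;2;17;13;6m[48;2;14;10;5m🬂[38;2;17;13;6m[48;2;14;10;5m🬂[38;2;17;13;6m[48;2;14;10;5m🬂[38;2;17;13;6m[48;2;14;10;5m🬂[38;2;25;25;25m[48;2;14;10;5m🬂[38;2;25;25;25m[48;2;14;10;5m🬂[38;2;25;25;25m[48;2;15;10;5m🬀[38;2;17;13;6m[48;2;14;10;5m🬂[38;2;17;13;6m[48;2;14;10;5m🬂[38;2;17;13;6m[48;2;14;10;5m🬂[0m
</frame>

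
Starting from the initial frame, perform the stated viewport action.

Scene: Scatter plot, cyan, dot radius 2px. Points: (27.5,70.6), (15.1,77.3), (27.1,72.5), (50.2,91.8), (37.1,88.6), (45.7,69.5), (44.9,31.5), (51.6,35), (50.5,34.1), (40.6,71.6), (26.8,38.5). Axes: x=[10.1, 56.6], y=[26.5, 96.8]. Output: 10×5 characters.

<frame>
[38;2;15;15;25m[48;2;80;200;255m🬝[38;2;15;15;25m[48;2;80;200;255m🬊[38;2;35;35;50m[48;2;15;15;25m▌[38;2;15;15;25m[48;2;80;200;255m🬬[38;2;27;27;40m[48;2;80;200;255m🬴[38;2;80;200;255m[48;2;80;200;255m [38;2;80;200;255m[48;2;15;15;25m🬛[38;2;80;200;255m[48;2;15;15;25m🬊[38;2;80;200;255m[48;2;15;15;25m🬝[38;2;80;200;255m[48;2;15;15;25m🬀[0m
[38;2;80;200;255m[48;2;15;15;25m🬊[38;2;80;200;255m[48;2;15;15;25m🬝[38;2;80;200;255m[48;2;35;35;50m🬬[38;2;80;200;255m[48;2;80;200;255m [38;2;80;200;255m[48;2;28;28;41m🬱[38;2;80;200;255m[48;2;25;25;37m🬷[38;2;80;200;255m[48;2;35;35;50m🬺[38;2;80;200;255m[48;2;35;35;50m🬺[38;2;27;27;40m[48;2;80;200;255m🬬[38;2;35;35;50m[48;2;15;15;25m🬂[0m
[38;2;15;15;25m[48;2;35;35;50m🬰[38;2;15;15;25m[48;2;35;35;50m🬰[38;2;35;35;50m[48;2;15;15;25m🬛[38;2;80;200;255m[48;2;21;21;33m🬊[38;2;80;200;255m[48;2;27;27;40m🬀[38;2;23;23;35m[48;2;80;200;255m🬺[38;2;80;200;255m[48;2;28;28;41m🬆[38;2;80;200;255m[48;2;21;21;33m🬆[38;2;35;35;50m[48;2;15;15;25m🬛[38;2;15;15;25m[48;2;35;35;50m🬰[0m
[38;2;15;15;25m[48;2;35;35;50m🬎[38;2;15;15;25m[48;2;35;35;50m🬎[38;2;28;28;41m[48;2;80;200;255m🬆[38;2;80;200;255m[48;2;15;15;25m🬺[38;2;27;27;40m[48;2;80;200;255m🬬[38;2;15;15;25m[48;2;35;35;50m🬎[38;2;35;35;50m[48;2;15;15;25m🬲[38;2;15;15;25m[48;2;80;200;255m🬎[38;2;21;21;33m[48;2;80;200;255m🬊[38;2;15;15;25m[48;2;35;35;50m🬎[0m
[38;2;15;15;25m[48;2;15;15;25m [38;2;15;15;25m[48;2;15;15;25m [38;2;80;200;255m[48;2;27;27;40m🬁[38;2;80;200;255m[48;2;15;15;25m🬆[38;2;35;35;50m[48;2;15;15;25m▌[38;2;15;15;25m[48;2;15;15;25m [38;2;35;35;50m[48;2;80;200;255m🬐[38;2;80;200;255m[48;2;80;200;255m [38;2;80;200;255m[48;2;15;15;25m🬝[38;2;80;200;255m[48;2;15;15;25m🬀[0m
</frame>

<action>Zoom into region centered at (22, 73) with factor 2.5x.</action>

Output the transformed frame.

<frame>
[38;2;15;15;25m[48;2;15;15;25m [38;2;15;15;25m[48;2;80;200;255m🬬[38;2;35;35;50m[48;2;15;15;25m▌[38;2;15;15;25m[48;2;15;15;25m [38;2;35;35;50m[48;2;15;15;25m▌[38;2;15;15;25m[48;2;15;15;25m [38;2;35;35;50m[48;2;15;15;25m▌[38;2;15;15;25m[48;2;15;15;25m [38;2;35;35;50m[48;2;15;15;25m▌[38;2;15;15;25m[48;2;15;15;25m [0m
[38;2;80;200;255m[48;2;25;25;37m🬫[38;2;80;200;255m[48;2;80;200;255m [38;2;80;200;255m[48;2;27;27;40m🬃[38;2;35;35;50m[48;2;15;15;25m🬂[38;2;35;35;50m[48;2;15;15;25m🬕[38;2;35;35;50m[48;2;15;15;25m🬂[38;2;35;35;50m[48;2;15;15;25m🬕[38;2;23;23;35m[48;2;80;200;255m🬬[38;2;35;35;50m[48;2;15;15;25m🬕[38;2;35;35;50m[48;2;15;15;25m🬂[0m
[38;2;15;15;25m[48;2;35;35;50m🬰[38;2;80;200;255m[48;2;23;23;35m🬀[38;2;35;35;50m[48;2;15;15;25m🬛[38;2;15;15;25m[48;2;35;35;50m🬰[38;2;35;35;50m[48;2;15;15;25m🬛[38;2;15;15;25m[48;2;35;35;50m🬰[38;2;35;35;50m[48;2;80;200;255m🬐[38;2;80;200;255m[48;2;80;200;255m [38;2;28;28;41m[48;2;80;200;255m🬊[38;2;15;15;25m[48;2;35;35;50m🬰[0m
[38;2;15;15;25m[48;2;35;35;50m🬎[38;2;15;15;25m[48;2;35;35;50m🬎[38;2;35;35;50m[48;2;15;15;25m🬲[38;2;15;15;25m[48;2;35;35;50m🬎[38;2;35;35;50m[48;2;15;15;25m🬲[38;2;15;15;25m[48;2;35;35;50m🬎[38;2;35;35;50m[48;2;15;15;25m🬲[38;2;80;200;255m[48;2;28;28;41m🬊[38;2;80;200;255m[48;2;27;27;40m🬀[38;2;15;15;25m[48;2;35;35;50m🬎[0m
[38;2;15;15;25m[48;2;15;15;25m [38;2;15;15;25m[48;2;15;15;25m [38;2;35;35;50m[48;2;15;15;25m▌[38;2;15;15;25m[48;2;15;15;25m [38;2;35;35;50m[48;2;15;15;25m▌[38;2;15;15;25m[48;2;15;15;25m [38;2;35;35;50m[48;2;15;15;25m▌[38;2;15;15;25m[48;2;15;15;25m [38;2;35;35;50m[48;2;15;15;25m▌[38;2;15;15;25m[48;2;15;15;25m [0m
</frame>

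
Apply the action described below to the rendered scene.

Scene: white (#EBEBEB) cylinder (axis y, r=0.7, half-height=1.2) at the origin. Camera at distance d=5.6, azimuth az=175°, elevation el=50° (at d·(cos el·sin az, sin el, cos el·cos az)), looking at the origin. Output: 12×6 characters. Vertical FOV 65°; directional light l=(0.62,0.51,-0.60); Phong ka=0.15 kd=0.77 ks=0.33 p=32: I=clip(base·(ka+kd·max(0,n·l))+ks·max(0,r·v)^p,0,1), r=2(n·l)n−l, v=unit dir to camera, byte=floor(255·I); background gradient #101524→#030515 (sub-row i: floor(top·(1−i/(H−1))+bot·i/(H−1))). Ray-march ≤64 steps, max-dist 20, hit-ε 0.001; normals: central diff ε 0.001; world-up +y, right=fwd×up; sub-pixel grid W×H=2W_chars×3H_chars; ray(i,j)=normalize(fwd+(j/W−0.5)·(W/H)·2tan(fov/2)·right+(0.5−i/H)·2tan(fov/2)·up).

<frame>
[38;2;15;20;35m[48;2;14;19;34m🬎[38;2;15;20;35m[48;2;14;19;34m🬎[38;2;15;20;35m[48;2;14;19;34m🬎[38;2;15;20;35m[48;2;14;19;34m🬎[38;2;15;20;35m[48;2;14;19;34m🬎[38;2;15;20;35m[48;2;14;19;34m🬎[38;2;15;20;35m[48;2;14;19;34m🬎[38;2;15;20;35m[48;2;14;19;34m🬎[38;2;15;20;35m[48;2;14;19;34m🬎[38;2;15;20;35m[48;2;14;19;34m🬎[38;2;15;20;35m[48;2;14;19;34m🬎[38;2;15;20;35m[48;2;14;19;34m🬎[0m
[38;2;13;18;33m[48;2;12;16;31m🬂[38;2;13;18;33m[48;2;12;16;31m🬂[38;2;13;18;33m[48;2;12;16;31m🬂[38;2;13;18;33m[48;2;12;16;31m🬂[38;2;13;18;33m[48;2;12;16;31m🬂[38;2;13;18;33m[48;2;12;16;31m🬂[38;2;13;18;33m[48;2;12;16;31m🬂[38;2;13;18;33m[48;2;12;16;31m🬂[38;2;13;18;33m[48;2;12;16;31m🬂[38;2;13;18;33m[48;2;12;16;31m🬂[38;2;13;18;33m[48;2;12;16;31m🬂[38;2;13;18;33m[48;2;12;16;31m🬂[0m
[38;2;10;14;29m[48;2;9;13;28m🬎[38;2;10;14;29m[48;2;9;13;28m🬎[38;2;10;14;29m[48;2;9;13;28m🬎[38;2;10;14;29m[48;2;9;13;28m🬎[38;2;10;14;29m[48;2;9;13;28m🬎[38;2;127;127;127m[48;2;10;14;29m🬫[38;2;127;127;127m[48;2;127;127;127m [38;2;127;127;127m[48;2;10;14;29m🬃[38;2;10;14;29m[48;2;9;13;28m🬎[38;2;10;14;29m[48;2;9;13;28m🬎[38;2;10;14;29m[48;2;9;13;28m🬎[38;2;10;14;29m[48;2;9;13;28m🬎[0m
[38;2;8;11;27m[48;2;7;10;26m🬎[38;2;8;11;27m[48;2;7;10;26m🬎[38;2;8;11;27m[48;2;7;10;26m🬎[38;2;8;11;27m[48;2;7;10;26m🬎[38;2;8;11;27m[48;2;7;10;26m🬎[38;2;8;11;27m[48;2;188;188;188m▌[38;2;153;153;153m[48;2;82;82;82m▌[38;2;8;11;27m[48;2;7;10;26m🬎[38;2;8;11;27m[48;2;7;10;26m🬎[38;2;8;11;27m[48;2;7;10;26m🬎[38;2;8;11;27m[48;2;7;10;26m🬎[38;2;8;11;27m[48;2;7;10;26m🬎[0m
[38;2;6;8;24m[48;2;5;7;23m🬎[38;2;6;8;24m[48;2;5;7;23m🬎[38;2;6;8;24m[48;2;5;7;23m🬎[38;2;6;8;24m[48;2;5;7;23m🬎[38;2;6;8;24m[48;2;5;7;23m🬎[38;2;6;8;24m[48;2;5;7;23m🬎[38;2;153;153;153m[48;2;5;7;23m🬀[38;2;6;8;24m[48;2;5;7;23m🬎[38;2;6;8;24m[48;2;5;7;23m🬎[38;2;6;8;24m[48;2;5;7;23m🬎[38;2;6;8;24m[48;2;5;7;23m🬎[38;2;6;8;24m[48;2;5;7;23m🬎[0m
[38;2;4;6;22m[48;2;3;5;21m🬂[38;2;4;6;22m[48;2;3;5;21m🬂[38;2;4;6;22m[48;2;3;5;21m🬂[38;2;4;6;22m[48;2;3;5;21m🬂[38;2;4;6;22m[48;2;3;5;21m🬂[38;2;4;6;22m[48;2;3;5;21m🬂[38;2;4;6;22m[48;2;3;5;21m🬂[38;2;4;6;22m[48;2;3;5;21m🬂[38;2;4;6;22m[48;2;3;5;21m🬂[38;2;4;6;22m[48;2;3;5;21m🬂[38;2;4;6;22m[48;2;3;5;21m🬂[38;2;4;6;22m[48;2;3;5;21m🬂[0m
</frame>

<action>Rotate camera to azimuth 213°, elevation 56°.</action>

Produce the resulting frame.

<frame>
[38;2;15;20;35m[48;2;14;19;34m🬎[38;2;15;20;35m[48;2;14;19;34m🬎[38;2;15;20;35m[48;2;14;19;34m🬎[38;2;15;20;35m[48;2;14;19;34m🬎[38;2;15;20;35m[48;2;14;19;34m🬎[38;2;15;20;35m[48;2;14;19;34m🬎[38;2;15;20;35m[48;2;14;19;34m🬎[38;2;15;20;35m[48;2;14;19;34m🬎[38;2;15;20;35m[48;2;14;19;34m🬎[38;2;15;20;35m[48;2;14;19;34m🬎[38;2;15;20;35m[48;2;14;19;34m🬎[38;2;15;20;35m[48;2;14;19;34m🬎[0m
[38;2;13;18;33m[48;2;12;16;31m🬂[38;2;13;18;33m[48;2;12;16;31m🬂[38;2;13;18;33m[48;2;12;16;31m🬂[38;2;13;18;33m[48;2;12;16;31m🬂[38;2;13;18;33m[48;2;12;16;31m🬂[38;2;13;18;33m[48;2;12;16;31m🬂[38;2;13;18;33m[48;2;12;16;31m🬂[38;2;13;18;33m[48;2;12;16;31m🬂[38;2;13;18;33m[48;2;12;16;31m🬂[38;2;13;18;33m[48;2;12;16;31m🬂[38;2;13;18;33m[48;2;12;16;31m🬂[38;2;13;18;33m[48;2;12;16;31m🬂[0m
[38;2;10;14;29m[48;2;9;13;28m🬎[38;2;10;14;29m[48;2;9;13;28m🬎[38;2;10;14;29m[48;2;9;13;28m🬎[38;2;10;14;29m[48;2;9;13;28m🬎[38;2;10;14;29m[48;2;9;13;28m🬎[38;2;11;15;30m[48;2;139;139;139m🬀[38;2;127;127;127m[48;2;127;127;127m [38;2;127;127;127m[48;2;15;18;30m🬃[38;2;10;14;29m[48;2;9;13;28m🬎[38;2;10;14;29m[48;2;9;13;28m🬎[38;2;10;14;29m[48;2;9;13;28m🬎[38;2;10;14;29m[48;2;9;13;28m🬎[0m
[38;2;8;11;27m[48;2;7;10;26m🬎[38;2;8;11;27m[48;2;7;10;26m🬎[38;2;8;11;27m[48;2;7;10;26m🬎[38;2;8;11;27m[48;2;7;10;26m🬎[38;2;8;11;27m[48;2;7;10;26m🬎[38;2;8;11;27m[48;2;139;139;139m▌[38;2;65;65;65m[48;2;35;35;35m▌[38;2;8;11;27m[48;2;7;10;26m🬎[38;2;8;11;27m[48;2;7;10;26m🬎[38;2;8;11;27m[48;2;7;10;26m🬎[38;2;8;11;27m[48;2;7;10;26m🬎[38;2;8;11;27m[48;2;7;10;26m🬎[0m
[38;2;6;8;24m[48;2;5;7;23m🬎[38;2;6;8;24m[48;2;5;7;23m🬎[38;2;6;8;24m[48;2;5;7;23m🬎[38;2;6;8;24m[48;2;5;7;23m🬎[38;2;6;8;24m[48;2;5;7;23m🬎[38;2;6;8;24m[48;2;5;7;23m🬎[38;2;6;8;24m[48;2;5;7;23m🬎[38;2;6;8;24m[48;2;5;7;23m🬎[38;2;6;8;24m[48;2;5;7;23m🬎[38;2;6;8;24m[48;2;5;7;23m🬎[38;2;6;8;24m[48;2;5;7;23m🬎[38;2;6;8;24m[48;2;5;7;23m🬎[0m
[38;2;4;6;22m[48;2;3;5;21m🬂[38;2;4;6;22m[48;2;3;5;21m🬂[38;2;4;6;22m[48;2;3;5;21m🬂[38;2;4;6;22m[48;2;3;5;21m🬂[38;2;4;6;22m[48;2;3;5;21m🬂[38;2;4;6;22m[48;2;3;5;21m🬂[38;2;4;6;22m[48;2;3;5;21m🬂[38;2;4;6;22m[48;2;3;5;21m🬂[38;2;4;6;22m[48;2;3;5;21m🬂[38;2;4;6;22m[48;2;3;5;21m🬂[38;2;4;6;22m[48;2;3;5;21m🬂[38;2;4;6;22m[48;2;3;5;21m🬂[0m
</frame>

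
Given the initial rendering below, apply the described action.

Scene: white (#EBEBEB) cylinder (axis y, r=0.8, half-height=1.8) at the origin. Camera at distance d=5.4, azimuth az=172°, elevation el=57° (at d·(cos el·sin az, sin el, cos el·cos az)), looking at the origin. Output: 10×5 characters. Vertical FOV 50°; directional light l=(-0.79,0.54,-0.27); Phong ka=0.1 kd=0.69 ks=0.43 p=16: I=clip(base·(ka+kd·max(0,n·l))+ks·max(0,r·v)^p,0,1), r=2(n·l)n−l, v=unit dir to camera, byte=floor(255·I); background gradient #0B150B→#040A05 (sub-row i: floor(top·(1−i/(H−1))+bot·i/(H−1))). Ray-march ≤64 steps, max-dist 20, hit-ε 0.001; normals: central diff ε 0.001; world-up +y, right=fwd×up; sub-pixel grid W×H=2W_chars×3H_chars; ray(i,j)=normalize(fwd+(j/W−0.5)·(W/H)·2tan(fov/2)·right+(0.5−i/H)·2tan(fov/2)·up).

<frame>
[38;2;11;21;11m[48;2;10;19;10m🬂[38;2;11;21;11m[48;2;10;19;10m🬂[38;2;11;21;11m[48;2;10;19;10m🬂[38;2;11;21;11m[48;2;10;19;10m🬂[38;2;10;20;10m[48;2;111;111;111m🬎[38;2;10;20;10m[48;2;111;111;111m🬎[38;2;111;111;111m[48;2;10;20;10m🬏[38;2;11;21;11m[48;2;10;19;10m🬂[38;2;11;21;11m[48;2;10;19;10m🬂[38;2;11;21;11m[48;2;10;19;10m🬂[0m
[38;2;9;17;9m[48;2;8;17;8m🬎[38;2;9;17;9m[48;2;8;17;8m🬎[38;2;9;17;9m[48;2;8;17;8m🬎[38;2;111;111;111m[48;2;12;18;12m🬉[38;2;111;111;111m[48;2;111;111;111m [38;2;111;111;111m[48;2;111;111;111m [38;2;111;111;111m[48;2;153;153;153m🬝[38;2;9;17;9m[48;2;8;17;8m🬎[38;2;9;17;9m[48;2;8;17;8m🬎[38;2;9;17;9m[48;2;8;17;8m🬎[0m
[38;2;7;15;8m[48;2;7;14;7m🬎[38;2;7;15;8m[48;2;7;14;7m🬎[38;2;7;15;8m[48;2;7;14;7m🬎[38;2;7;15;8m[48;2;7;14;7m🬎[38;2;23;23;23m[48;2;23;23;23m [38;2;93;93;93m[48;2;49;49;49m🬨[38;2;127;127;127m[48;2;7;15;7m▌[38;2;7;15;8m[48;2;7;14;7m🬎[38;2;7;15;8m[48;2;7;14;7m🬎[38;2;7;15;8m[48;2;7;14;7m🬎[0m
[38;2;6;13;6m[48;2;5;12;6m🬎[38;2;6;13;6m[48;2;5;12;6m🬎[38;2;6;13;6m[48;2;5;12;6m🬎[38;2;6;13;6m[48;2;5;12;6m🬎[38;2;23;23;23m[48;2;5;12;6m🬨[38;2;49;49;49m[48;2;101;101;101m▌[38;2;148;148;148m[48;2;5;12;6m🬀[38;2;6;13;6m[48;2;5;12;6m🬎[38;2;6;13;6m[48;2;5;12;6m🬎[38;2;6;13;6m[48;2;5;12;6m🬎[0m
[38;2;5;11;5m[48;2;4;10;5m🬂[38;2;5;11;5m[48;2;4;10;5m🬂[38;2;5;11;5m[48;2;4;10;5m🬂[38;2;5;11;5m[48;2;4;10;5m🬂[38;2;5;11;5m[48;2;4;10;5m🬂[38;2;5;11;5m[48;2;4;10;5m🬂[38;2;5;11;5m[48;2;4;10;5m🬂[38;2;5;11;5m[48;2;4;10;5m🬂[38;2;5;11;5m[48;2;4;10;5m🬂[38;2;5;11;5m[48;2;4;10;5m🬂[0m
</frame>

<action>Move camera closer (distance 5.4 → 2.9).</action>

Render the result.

<frame>
[38;2;11;21;11m[48;2;10;19;10m🬂[38;2;111;111;111m[48;2;19;22;19m🬂[38;2;111;111;111m[48;2;23;23;23m🬎[38;2;111;111;111m[48;2;23;23;23m🬬[38;2;111;111;111m[48;2;111;111;111m [38;2;111;111;111m[48;2;111;111;111m [38;2;111;111;111m[48;2;111;111;111m [38;2;111;111;111m[48;2;93;93;93m🬎[38;2;111;111;111m[48;2;122;122;122m🬕[38;2;123;123;123m[48;2;10;19;10m🬄[0m
[38;2;9;17;9m[48;2;8;17;8m🬎[38;2;23;23;23m[48;2;8;17;8m🬁[38;2;23;23;23m[48;2;23;23;23m [38;2;23;23;23m[48;2;23;23;23m [38;2;37;37;37m[48;2;25;25;25m▐[38;2;49;49;49m[48;2;59;59;59m▌[38;2;70;70;70m[48;2;82;82;82m▌[38;2;94;94;94m[48;2;107;107;107m▌[38;2;127;127;127m[48;2;8;17;8m🬕[38;2;9;17;9m[48;2;8;17;8m🬎[0m
[38;2;7;15;8m[48;2;7;14;7m🬎[38;2;7;15;8m[48;2;7;14;7m🬎[38;2;23;23;23m[48;2;7;14;7m🬉[38;2;23;23;23m[48;2;23;23;23m [38;2;23;23;23m[48;2;34;34;34m▌[38;2;49;49;49m[48;2;62;62;62m▌[38;2;77;77;77m[48;2;92;92;92m▌[38;2;116;116;116m[48;2;7;14;7m🬝[38;2;7;15;8m[48;2;7;14;7m🬎[38;2;7;15;8m[48;2;7;14;7m🬎[0m
[38;2;6;13;6m[48;2;5;12;6m🬎[38;2;6;13;6m[48;2;5;12;6m🬎[38;2;6;13;6m[48;2;5;12;6m🬎[38;2;23;23;23m[48;2;5;12;6m🬨[38;2;23;23;23m[48;2;30;30;30m🬲[38;2;49;49;49m[48;2;68;68;68m▌[38;2;92;92;92m[48;2;117;117;117m🬕[38;2;128;128;128m[48;2;5;12;6m🬀[38;2;6;13;6m[48;2;5;12;6m🬎[38;2;6;13;6m[48;2;5;12;6m🬎[0m
[38;2;5;11;5m[48;2;4;10;5m🬂[38;2;5;11;5m[48;2;4;10;5m🬂[38;2;5;11;5m[48;2;4;10;5m🬂[38;2;5;11;5m[48;2;4;10;5m🬂[38;2;23;23;23m[48;2;4;10;5m🬬[38;2;49;49;49m[48;2;80;80;80m▌[38;2;110;110;110m[48;2;4;10;5m🬄[38;2;5;11;5m[48;2;4;10;5m🬂[38;2;5;11;5m[48;2;4;10;5m🬂[38;2;5;11;5m[48;2;4;10;5m🬂[0m
</frame>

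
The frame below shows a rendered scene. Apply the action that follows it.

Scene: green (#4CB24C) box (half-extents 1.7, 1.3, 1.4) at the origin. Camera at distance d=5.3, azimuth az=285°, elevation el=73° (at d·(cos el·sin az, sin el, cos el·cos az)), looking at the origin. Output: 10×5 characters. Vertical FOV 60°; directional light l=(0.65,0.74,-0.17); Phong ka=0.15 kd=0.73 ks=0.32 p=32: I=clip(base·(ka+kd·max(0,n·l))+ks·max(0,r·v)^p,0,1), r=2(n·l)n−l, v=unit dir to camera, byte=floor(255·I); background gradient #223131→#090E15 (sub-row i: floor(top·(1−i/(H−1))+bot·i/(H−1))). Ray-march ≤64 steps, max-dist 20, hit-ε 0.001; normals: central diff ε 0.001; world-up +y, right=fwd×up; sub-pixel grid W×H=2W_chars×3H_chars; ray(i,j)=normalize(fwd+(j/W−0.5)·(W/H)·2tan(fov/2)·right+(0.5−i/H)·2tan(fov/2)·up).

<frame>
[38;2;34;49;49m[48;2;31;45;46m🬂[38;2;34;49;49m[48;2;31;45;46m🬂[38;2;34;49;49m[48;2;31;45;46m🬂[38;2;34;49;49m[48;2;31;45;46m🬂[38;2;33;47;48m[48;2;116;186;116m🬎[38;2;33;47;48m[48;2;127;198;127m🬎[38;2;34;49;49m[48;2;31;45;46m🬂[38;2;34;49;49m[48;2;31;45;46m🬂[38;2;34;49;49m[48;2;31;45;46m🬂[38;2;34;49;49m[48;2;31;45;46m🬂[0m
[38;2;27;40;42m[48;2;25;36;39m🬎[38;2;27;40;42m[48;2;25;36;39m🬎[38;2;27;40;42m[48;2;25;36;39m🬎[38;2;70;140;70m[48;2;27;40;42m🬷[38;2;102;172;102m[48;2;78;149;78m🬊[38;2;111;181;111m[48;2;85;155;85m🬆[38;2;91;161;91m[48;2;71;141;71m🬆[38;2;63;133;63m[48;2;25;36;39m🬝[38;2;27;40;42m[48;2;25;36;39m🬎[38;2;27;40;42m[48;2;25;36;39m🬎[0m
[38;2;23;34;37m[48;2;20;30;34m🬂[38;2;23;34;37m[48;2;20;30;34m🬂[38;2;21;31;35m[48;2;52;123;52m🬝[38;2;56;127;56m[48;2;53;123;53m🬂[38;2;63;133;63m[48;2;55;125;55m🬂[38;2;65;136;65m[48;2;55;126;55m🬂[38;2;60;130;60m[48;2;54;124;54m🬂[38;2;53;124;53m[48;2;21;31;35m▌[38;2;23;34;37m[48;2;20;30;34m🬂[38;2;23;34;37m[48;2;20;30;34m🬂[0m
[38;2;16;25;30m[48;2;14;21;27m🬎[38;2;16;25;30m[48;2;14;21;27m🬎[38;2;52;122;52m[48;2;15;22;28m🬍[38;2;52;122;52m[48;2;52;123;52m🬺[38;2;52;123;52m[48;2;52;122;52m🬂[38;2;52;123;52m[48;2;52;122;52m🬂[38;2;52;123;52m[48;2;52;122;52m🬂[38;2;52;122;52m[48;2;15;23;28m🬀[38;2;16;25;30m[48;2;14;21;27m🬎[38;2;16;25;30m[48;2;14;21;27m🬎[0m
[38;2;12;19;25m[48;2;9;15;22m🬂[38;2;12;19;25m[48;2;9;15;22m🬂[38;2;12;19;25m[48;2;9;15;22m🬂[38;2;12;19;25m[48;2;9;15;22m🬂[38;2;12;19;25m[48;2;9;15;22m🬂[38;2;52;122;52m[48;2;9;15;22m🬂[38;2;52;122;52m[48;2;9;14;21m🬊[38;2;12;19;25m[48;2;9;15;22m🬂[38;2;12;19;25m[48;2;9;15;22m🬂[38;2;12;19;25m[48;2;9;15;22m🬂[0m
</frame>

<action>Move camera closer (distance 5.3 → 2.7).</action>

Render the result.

<frame>
[38;2;52;123;52m[48;2;52;122;52m🬬[38;2;54;125;54m[48;2;53;123;53m▐[38;2;64;134;64m[48;2;57;128;57m▐[38;2;90;160;90m[48;2;75;145;75m▐[38;2;107;178;107m[48;2;122;192;122m▌[38;2;122;193;122m[48;2;129;200;129m🬡[38;2;92;162;92m[48;2;109;180;109m▐[38;2;77;147;77m[48;2;65;135;65m▌[38;2;58;128;58m[48;2;54;125;54m▌[38;2;53;123;53m[48;2;52;123;52m🬕[0m
[38;2;52;122;52m[48;2;52;123;52m🬺[38;2;54;124;54m[48;2;52;123;52m🬁[38;2;59;129;59m[48;2;54;125;54m🬉[38;2;78;148;78m[48;2;64;134;64m🬉[38;2;102;172;102m[48;2;78;149;78m🬊[38;2;111;181;111m[48;2;85;155;85m🬆[38;2;91;161;91m[48;2;71;141;71m🬆[38;2;68;138;68m[48;2;58;129;58m🬄[38;2;55;126;55m[48;2;53;123;53m🬄[38;2;53;123;53m[48;2;52;122;52m🬀[0m
[38;2;52;122;52m[48;2;52;122;52m [38;2;52;122;52m[48;2;52;123;52m🬺[38;2;53;123;53m[48;2;52;122;52m🬊[38;2;56;127;56m[48;2;53;123;53m🬂[38;2;63;133;63m[48;2;55;125;55m🬂[38;2;65;136;65m[48;2;55;126;55m🬂[38;2;60;130;60m[48;2;54;124;54m🬂[38;2;56;126;56m[48;2;52;123;52m🬀[38;2;53;123;53m[48;2;52;122;52m🬀[38;2;52;122;52m[48;2;52;122;52m [0m
[38;2;52;122;52m[48;2;52;122;52m [38;2;52;122;52m[48;2;52;122;52m [38;2;52;122;52m[48;2;52;122;52m [38;2;52;122;52m[48;2;52;123;52m🬺[38;2;52;123;52m[48;2;52;122;52m🬂[38;2;52;123;52m[48;2;52;122;52m🬂[38;2;52;123;52m[48;2;52;122;52m🬂[38;2;52;122;52m[48;2;52;122;52m [38;2;52;122;52m[48;2;52;122;52m [38;2;52;122;52m[48;2;52;122;52m [0m
[38;2;52;122;52m[48;2;52;122;52m [38;2;52;122;52m[48;2;52;122;52m [38;2;52;122;52m[48;2;52;122;52m [38;2;52;122;52m[48;2;52;122;52m [38;2;52;122;52m[48;2;52;122;52m [38;2;52;122;52m[48;2;52;122;52m [38;2;52;122;52m[48;2;52;122;52m [38;2;52;122;52m[48;2;52;122;52m [38;2;52;122;52m[48;2;52;122;52m [38;2;52;122;52m[48;2;52;122;52m [0m
</frame>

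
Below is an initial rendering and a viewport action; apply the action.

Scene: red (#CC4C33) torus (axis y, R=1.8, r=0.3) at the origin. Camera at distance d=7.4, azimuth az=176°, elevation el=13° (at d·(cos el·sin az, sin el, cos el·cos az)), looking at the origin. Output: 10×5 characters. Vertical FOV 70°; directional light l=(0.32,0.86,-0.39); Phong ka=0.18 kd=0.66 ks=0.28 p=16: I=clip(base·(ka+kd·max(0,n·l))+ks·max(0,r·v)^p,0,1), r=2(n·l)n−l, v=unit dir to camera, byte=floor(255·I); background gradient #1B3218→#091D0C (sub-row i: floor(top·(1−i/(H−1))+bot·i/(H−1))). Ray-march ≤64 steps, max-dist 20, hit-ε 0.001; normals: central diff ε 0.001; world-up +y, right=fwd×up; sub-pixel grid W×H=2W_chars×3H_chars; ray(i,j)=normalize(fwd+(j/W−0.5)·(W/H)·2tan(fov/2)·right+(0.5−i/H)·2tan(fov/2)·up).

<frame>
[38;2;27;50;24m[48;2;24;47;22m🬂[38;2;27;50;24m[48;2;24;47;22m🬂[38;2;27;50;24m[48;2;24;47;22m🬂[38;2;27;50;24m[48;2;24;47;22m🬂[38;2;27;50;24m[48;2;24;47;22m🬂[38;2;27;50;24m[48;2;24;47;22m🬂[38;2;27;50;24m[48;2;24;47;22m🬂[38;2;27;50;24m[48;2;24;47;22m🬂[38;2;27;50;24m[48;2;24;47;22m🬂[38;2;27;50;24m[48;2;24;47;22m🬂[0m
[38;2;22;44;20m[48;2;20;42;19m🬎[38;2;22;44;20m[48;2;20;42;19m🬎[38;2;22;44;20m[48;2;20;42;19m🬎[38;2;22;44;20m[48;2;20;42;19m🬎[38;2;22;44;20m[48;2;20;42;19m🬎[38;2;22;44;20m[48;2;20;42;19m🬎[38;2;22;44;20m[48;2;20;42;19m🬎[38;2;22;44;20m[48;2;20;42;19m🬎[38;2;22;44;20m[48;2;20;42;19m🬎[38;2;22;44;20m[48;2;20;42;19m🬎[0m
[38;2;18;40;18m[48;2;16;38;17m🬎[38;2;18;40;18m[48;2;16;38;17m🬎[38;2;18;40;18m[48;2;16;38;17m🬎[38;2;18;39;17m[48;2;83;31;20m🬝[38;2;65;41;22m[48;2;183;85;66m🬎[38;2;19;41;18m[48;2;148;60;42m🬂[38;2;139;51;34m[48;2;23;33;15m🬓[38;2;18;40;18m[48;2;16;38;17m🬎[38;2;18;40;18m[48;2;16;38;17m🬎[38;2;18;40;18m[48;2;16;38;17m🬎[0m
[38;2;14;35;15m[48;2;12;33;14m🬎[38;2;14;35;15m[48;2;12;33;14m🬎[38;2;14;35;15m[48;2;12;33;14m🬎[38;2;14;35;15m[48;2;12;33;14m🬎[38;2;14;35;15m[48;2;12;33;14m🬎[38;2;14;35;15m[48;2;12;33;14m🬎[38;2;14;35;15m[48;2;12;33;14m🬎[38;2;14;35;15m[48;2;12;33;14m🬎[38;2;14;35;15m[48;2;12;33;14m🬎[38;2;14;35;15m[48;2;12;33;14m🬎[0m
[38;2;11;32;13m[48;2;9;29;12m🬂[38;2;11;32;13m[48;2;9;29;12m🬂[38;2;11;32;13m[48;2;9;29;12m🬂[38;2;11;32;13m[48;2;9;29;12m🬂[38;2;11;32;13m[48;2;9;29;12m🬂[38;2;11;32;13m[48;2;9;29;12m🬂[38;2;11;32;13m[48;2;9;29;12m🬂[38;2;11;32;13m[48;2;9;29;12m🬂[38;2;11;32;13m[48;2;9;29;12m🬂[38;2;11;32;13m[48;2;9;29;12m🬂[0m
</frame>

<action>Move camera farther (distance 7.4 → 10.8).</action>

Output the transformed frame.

<frame>
[38;2;27;50;24m[48;2;24;47;22m🬂[38;2;27;50;24m[48;2;24;47;22m🬂[38;2;27;50;24m[48;2;24;47;22m🬂[38;2;27;50;24m[48;2;24;47;22m🬂[38;2;27;50;24m[48;2;24;47;22m🬂[38;2;27;50;24m[48;2;24;47;22m🬂[38;2;27;50;24m[48;2;24;47;22m🬂[38;2;27;50;24m[48;2;24;47;22m🬂[38;2;27;50;24m[48;2;24;47;22m🬂[38;2;27;50;24m[48;2;24;47;22m🬂[0m
[38;2;22;44;20m[48;2;20;42;19m🬎[38;2;22;44;20m[48;2;20;42;19m🬎[38;2;22;44;20m[48;2;20;42;19m🬎[38;2;22;44;20m[48;2;20;42;19m🬎[38;2;22;44;20m[48;2;20;42;19m🬎[38;2;22;44;20m[48;2;20;42;19m🬎[38;2;22;44;20m[48;2;20;42;19m🬎[38;2;22;44;20m[48;2;20;42;19m🬎[38;2;22;44;20m[48;2;20;42;19m🬎[38;2;22;44;20m[48;2;20;42;19m🬎[0m
[38;2;18;40;18m[48;2;16;38;17m🬎[38;2;18;40;18m[48;2;16;38;17m🬎[38;2;18;40;18m[48;2;16;38;17m🬎[38;2;18;40;18m[48;2;16;38;17m🬎[38;2;129;48;32m[48;2;18;39;17m🬦[38;2;38;37;18m[48;2;151;58;40m🬡[38;2;18;40;18m[48;2;16;38;17m🬎[38;2;18;40;18m[48;2;16;38;17m🬎[38;2;18;40;18m[48;2;16;38;17m🬎[38;2;18;40;18m[48;2;16;38;17m🬎[0m
[38;2;14;35;15m[48;2;12;33;14m🬎[38;2;14;35;15m[48;2;12;33;14m🬎[38;2;14;35;15m[48;2;12;33;14m🬎[38;2;14;35;15m[48;2;12;33;14m🬎[38;2;14;35;15m[48;2;12;33;14m🬎[38;2;14;35;15m[48;2;12;33;14m🬎[38;2;14;35;15m[48;2;12;33;14m🬎[38;2;14;35;15m[48;2;12;33;14m🬎[38;2;14;35;15m[48;2;12;33;14m🬎[38;2;14;35;15m[48;2;12;33;14m🬎[0m
[38;2;11;32;13m[48;2;9;29;12m🬂[38;2;11;32;13m[48;2;9;29;12m🬂[38;2;11;32;13m[48;2;9;29;12m🬂[38;2;11;32;13m[48;2;9;29;12m🬂[38;2;11;32;13m[48;2;9;29;12m🬂[38;2;11;32;13m[48;2;9;29;12m🬂[38;2;11;32;13m[48;2;9;29;12m🬂[38;2;11;32;13m[48;2;9;29;12m🬂[38;2;11;32;13m[48;2;9;29;12m🬂[38;2;11;32;13m[48;2;9;29;12m🬂[0m
</frame>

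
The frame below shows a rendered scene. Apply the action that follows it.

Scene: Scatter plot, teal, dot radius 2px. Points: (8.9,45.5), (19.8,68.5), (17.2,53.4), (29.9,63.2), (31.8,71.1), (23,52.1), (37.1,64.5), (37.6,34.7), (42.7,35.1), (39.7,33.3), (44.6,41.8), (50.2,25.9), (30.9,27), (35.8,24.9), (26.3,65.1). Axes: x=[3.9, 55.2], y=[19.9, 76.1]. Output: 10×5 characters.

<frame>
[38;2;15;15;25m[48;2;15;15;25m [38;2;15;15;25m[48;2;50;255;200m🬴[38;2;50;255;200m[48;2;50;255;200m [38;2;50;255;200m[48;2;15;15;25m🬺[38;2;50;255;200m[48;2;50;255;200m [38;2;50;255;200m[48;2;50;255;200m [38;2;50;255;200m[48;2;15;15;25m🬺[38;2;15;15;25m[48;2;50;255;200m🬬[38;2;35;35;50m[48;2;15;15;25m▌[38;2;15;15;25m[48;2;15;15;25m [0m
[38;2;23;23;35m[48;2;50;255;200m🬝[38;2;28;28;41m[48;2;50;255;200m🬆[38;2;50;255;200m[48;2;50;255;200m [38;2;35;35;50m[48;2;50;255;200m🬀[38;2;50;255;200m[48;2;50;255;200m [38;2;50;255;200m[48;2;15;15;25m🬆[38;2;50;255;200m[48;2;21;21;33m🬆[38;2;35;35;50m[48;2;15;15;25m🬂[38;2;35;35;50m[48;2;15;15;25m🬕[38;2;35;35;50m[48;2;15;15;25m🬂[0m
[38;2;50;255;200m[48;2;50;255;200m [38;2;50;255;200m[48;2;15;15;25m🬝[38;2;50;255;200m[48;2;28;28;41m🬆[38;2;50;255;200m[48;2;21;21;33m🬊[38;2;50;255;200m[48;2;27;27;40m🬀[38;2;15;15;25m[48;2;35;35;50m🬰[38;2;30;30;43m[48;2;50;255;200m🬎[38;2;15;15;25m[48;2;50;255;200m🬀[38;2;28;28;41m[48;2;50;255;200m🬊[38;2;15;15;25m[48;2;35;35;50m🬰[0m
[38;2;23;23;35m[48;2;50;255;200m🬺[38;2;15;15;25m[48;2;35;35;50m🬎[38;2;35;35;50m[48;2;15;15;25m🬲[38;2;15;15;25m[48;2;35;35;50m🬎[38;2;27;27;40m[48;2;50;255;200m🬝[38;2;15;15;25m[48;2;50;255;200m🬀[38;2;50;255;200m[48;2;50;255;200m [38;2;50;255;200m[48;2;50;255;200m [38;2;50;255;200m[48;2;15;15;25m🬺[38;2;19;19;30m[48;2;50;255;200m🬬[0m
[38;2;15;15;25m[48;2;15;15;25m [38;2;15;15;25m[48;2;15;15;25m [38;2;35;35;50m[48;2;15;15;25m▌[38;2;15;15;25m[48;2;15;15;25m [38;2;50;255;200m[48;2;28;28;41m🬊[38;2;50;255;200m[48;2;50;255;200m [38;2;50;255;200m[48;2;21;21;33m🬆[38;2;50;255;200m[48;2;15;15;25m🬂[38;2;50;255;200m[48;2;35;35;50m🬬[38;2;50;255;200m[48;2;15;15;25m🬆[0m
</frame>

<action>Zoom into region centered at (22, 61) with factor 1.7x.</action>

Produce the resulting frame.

<frame>
[38;2;15;15;25m[48;2;15;15;25m [38;2;15;15;25m[48;2;15;15;25m [38;2;35;35;50m[48;2;15;15;25m▌[38;2;15;15;25m[48;2;50;255;200m🬝[38;2;21;21;33m[48;2;50;255;200m🬊[38;2;15;15;25m[48;2;15;15;25m [38;2;27;27;40m[48;2;50;255;200m🬝[38;2;15;15;25m[48;2;50;255;200m🬀[38;2;21;21;33m[48;2;50;255;200m🬊[38;2;15;15;25m[48;2;15;15;25m [0m
[38;2;35;35;50m[48;2;15;15;25m🬂[38;2;35;35;50m[48;2;15;15;25m🬂[38;2;35;35;50m[48;2;15;15;25m🬕[38;2;50;255;200m[48;2;15;15;25m🬊[38;2;50;255;200m[48;2;15;15;25m🬝[38;2;50;255;200m[48;2;25;25;37m🬶[38;2;50;255;200m[48;2;35;35;50m🬺[38;2;50;255;200m[48;2;50;255;200m [38;2;50;255;200m[48;2;30;30;43m🬟[38;2;35;35;50m[48;2;50;255;200m🬀[0m
[38;2;15;15;25m[48;2;35;35;50m🬰[38;2;15;15;25m[48;2;35;35;50m🬰[38;2;35;35;50m[48;2;15;15;25m🬛[38;2;23;23;35m[48;2;50;255;200m🬬[38;2;35;35;50m[48;2;15;15;25m🬛[38;2;25;25;37m[48;2;50;255;200m🬪[38;2;50;255;200m[48;2;25;25;37m🬎[38;2;50;255;200m[48;2;15;15;25m🬝[38;2;50;255;200m[48;2;27;27;40m🬀[38;2;50;255;200m[48;2;21;21;33m🬊[0m
[38;2;19;19;30m[48;2;50;255;200m🬝[38;2;15;15;25m[48;2;35;35;50m🬎[38;2;35;35;50m[48;2;50;255;200m🬐[38;2;50;255;200m[48;2;50;255;200m [38;2;35;35;50m[48;2;50;255;200m🬐[38;2;50;255;200m[48;2;50;255;200m [38;2;27;27;40m[48;2;50;255;200m🬸[38;2;15;15;25m[48;2;35;35;50m🬎[38;2;35;35;50m[48;2;15;15;25m🬲[38;2;15;15;25m[48;2;35;35;50m🬎[0m
[38;2;50;255;200m[48;2;50;255;200m [38;2;50;255;200m[48;2;15;15;25m🬛[38;2;35;35;50m[48;2;15;15;25m▌[38;2;50;255;200m[48;2;15;15;25m🬀[38;2;35;35;50m[48;2;15;15;25m▌[38;2;50;255;200m[48;2;15;15;25m🬀[38;2;35;35;50m[48;2;15;15;25m▌[38;2;15;15;25m[48;2;15;15;25m [38;2;35;35;50m[48;2;15;15;25m▌[38;2;15;15;25m[48;2;15;15;25m [0m
</frame>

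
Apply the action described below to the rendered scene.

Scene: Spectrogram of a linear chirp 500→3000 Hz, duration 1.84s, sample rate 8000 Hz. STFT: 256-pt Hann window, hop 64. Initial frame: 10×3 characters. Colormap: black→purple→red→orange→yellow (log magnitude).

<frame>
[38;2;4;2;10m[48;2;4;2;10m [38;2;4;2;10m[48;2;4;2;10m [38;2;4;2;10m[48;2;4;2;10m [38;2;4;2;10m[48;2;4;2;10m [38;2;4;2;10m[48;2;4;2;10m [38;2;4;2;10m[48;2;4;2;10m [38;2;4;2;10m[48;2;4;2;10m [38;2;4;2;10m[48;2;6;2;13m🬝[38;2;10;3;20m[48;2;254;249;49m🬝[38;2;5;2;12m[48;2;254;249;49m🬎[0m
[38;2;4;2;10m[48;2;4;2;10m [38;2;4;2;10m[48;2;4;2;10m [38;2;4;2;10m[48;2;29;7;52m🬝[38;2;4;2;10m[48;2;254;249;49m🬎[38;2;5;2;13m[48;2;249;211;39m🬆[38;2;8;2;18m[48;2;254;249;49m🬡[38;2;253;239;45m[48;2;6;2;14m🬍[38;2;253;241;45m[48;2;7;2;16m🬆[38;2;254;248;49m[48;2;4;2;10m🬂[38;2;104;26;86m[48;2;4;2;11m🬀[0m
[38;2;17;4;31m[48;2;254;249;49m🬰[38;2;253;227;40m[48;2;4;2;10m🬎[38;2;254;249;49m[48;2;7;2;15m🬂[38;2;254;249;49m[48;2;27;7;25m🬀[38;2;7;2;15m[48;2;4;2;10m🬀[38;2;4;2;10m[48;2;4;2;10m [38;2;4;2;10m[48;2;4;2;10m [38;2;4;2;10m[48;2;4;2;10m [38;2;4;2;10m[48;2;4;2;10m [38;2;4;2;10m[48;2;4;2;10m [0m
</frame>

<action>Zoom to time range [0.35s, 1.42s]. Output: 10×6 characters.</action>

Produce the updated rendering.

<frame>
[38;2;4;2;10m[48;2;4;2;10m [38;2;4;2;10m[48;2;4;2;10m [38;2;4;2;10m[48;2;4;2;10m [38;2;4;2;10m[48;2;4;2;10m [38;2;4;2;10m[48;2;4;2;10m [38;2;4;2;10m[48;2;4;2;10m [38;2;4;2;10m[48;2;4;2;10m [38;2;4;2;10m[48;2;4;2;10m [38;2;4;2;10m[48;2;4;2;10m [38;2;4;2;10m[48;2;4;2;10m [0m
[38;2;4;2;10m[48;2;4;2;10m [38;2;4;2;10m[48;2;4;2;10m [38;2;4;2;10m[48;2;4;2;10m [38;2;4;2;10m[48;2;4;2;10m [38;2;4;2;10m[48;2;4;2;10m [38;2;4;2;10m[48;2;4;2;10m [38;2;4;2;10m[48;2;4;2;10m [38;2;4;2;10m[48;2;4;2;10m [38;2;4;2;10m[48;2;4;2;10m [38;2;4;2;10m[48;2;5;2;11m🬝[0m
[38;2;4;2;10m[48;2;4;2;10m [38;2;4;2;10m[48;2;4;2;10m [38;2;4;2;10m[48;2;4;2;10m [38;2;4;2;10m[48;2;4;2;10m [38;2;4;2;10m[48;2;4;2;11m🬝[38;2;4;2;10m[48;2;9;3;18m🬝[38;2;8;2;17m[48;2;250;171;17m🬝[38;2;7;2;15m[48;2;254;249;49m🬎[38;2;27;7;37m[48;2;254;248;49m🬆[38;2;33;8;53m[48;2;252;216;36m🬡[0m
[38;2;4;2;10m[48;2;6;2;13m🬝[38;2;5;2;12m[48;2;43;10;76m🬝[38;2;5;2;13m[48;2;254;246;48m🬎[38;2;16;4;31m[48;2;253;239;45m🬆[38;2;21;5;40m[48;2;253;241;45m🬡[38;2;253;230;41m[48;2;8;2;16m🬎[38;2;254;249;49m[48;2;16;4;30m🬂[38;2;254;247;48m[48;2;24;6;26m🬀[38;2;11;3;23m[48;2;4;2;10m🬀[38;2;5;2;11m[48;2;4;2;10m🬀[0m
[38;2;254;247;48m[48;2;39;10;42m🬍[38;2;253;225;39m[48;2;12;3;23m🬆[38;2;252;216;36m[48;2;5;2;12m🬂[38;2;28;7;50m[48;2;5;2;12m🬀[38;2;6;2;13m[48;2;4;2;10m🬀[38;2;4;2;10m[48;2;4;2;10m [38;2;4;2;10m[48;2;4;2;10m [38;2;4;2;10m[48;2;4;2;10m [38;2;4;2;10m[48;2;4;2;10m [38;2;4;2;10m[48;2;4;2;10m [0m
[38;2;4;2;11m[48;2;4;2;10m🬀[38;2;4;2;10m[48;2;4;2;10m [38;2;4;2;10m[48;2;4;2;10m [38;2;4;2;10m[48;2;4;2;10m [38;2;4;2;10m[48;2;4;2;10m [38;2;4;2;10m[48;2;4;2;10m [38;2;4;2;10m[48;2;4;2;10m [38;2;4;2;10m[48;2;4;2;10m [38;2;4;2;10m[48;2;4;2;10m [38;2;4;2;10m[48;2;4;2;10m [0m
</frame>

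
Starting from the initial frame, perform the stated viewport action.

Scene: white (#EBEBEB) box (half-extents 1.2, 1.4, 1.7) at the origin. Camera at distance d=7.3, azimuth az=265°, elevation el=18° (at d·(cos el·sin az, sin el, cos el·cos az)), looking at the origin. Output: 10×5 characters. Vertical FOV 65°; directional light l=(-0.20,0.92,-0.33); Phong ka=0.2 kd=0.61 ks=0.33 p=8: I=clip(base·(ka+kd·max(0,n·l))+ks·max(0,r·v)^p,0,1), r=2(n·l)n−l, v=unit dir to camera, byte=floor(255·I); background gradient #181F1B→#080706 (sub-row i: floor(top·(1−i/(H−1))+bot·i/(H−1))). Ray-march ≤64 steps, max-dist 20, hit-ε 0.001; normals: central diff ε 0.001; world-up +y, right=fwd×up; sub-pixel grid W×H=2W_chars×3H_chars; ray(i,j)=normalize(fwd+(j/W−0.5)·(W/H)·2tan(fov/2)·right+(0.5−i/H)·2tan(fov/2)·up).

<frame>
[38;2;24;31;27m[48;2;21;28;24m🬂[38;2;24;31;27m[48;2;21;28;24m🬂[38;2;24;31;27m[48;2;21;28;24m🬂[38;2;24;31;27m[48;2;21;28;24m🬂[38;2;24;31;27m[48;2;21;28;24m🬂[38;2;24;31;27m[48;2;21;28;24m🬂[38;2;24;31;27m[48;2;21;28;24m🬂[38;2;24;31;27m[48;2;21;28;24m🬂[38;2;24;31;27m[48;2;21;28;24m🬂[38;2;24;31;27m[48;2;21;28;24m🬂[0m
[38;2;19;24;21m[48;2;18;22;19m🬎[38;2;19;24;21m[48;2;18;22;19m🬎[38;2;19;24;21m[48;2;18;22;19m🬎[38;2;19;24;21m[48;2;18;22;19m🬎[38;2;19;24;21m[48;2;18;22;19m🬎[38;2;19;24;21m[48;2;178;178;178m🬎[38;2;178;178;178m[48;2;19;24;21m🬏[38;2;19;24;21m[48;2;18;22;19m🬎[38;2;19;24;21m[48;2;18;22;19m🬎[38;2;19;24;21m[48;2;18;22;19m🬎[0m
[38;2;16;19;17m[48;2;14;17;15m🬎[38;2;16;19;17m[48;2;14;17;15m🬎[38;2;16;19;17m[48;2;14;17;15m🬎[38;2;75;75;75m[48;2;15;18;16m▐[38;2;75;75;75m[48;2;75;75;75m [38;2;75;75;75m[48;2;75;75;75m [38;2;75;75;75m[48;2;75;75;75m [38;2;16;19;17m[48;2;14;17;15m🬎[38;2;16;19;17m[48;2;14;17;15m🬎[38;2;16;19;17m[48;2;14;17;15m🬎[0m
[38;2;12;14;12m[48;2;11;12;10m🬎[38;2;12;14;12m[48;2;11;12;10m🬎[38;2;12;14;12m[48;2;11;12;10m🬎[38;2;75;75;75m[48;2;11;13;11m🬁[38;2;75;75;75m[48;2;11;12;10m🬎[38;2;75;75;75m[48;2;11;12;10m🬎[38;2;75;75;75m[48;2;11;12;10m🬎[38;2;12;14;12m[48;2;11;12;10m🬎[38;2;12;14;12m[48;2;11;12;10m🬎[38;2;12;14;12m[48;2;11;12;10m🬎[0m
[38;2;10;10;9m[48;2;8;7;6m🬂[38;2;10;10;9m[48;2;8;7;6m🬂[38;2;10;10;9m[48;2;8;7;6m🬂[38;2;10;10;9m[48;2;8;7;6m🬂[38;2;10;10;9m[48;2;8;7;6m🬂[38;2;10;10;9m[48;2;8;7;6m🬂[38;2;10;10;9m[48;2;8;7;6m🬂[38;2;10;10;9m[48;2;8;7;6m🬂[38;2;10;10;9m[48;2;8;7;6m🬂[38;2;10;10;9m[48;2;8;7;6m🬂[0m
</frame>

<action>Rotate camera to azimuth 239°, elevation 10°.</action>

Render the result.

<frame>
[38;2;24;31;27m[48;2;21;28;24m🬂[38;2;24;31;27m[48;2;21;28;24m🬂[38;2;24;31;27m[48;2;21;28;24m🬂[38;2;24;31;27m[48;2;21;28;24m🬂[38;2;24;31;27m[48;2;21;28;24m🬂[38;2;24;31;27m[48;2;21;28;24m🬂[38;2;24;31;27m[48;2;21;28;24m🬂[38;2;24;31;27m[48;2;21;28;24m🬂[38;2;24;31;27m[48;2;21;28;24m🬂[38;2;24;31;27m[48;2;21;28;24m🬂[0m
[38;2;19;24;21m[48;2;18;22;19m🬎[38;2;19;24;21m[48;2;18;22;19m🬎[38;2;19;24;21m[48;2;18;22;19m🬎[38;2;19;24;21m[48;2;18;22;19m🬎[38;2;19;24;21m[48;2;18;22;19m🬎[38;2;19;24;21m[48;2;18;22;19m🬎[38;2;19;24;21m[48;2;18;22;19m🬎[38;2;19;24;21m[48;2;18;22;19m🬎[38;2;19;24;21m[48;2;18;22;19m🬎[38;2;19;24;21m[48;2;18;22;19m🬎[0m
[38;2;16;19;17m[48;2;14;17;15m🬎[38;2;16;19;17m[48;2;14;17;15m🬎[38;2;16;19;17m[48;2;14;17;15m🬎[38;2;94;94;94m[48;2;15;18;16m▐[38;2;94;94;94m[48;2;75;75;75m▌[38;2;75;75;75m[48;2;75;75;75m [38;2;75;75;75m[48;2;75;75;75m [38;2;16;19;17m[48;2;14;17;15m🬎[38;2;16;19;17m[48;2;14;17;15m🬎[38;2;16;19;17m[48;2;14;17;15m🬎[0m
[38;2;12;14;12m[48;2;11;12;10m🬎[38;2;12;14;12m[48;2;11;12;10m🬎[38;2;12;14;12m[48;2;11;12;10m🬎[38;2;94;94;94m[48;2;11;13;11m🬁[38;2;84;84;84m[48;2;11;12;10m🬎[38;2;75;75;75m[48;2;11;12;10m🬎[38;2;75;75;75m[48;2;11;12;10m🬆[38;2;12;14;12m[48;2;11;12;10m🬎[38;2;12;14;12m[48;2;11;12;10m🬎[38;2;12;14;12m[48;2;11;12;10m🬎[0m
[38;2;10;10;9m[48;2;8;7;6m🬂[38;2;10;10;9m[48;2;8;7;6m🬂[38;2;10;10;9m[48;2;8;7;6m🬂[38;2;10;10;9m[48;2;8;7;6m🬂[38;2;10;10;9m[48;2;8;7;6m🬂[38;2;10;10;9m[48;2;8;7;6m🬂[38;2;10;10;9m[48;2;8;7;6m🬂[38;2;10;10;9m[48;2;8;7;6m🬂[38;2;10;10;9m[48;2;8;7;6m🬂[38;2;10;10;9m[48;2;8;7;6m🬂[0m
</frame>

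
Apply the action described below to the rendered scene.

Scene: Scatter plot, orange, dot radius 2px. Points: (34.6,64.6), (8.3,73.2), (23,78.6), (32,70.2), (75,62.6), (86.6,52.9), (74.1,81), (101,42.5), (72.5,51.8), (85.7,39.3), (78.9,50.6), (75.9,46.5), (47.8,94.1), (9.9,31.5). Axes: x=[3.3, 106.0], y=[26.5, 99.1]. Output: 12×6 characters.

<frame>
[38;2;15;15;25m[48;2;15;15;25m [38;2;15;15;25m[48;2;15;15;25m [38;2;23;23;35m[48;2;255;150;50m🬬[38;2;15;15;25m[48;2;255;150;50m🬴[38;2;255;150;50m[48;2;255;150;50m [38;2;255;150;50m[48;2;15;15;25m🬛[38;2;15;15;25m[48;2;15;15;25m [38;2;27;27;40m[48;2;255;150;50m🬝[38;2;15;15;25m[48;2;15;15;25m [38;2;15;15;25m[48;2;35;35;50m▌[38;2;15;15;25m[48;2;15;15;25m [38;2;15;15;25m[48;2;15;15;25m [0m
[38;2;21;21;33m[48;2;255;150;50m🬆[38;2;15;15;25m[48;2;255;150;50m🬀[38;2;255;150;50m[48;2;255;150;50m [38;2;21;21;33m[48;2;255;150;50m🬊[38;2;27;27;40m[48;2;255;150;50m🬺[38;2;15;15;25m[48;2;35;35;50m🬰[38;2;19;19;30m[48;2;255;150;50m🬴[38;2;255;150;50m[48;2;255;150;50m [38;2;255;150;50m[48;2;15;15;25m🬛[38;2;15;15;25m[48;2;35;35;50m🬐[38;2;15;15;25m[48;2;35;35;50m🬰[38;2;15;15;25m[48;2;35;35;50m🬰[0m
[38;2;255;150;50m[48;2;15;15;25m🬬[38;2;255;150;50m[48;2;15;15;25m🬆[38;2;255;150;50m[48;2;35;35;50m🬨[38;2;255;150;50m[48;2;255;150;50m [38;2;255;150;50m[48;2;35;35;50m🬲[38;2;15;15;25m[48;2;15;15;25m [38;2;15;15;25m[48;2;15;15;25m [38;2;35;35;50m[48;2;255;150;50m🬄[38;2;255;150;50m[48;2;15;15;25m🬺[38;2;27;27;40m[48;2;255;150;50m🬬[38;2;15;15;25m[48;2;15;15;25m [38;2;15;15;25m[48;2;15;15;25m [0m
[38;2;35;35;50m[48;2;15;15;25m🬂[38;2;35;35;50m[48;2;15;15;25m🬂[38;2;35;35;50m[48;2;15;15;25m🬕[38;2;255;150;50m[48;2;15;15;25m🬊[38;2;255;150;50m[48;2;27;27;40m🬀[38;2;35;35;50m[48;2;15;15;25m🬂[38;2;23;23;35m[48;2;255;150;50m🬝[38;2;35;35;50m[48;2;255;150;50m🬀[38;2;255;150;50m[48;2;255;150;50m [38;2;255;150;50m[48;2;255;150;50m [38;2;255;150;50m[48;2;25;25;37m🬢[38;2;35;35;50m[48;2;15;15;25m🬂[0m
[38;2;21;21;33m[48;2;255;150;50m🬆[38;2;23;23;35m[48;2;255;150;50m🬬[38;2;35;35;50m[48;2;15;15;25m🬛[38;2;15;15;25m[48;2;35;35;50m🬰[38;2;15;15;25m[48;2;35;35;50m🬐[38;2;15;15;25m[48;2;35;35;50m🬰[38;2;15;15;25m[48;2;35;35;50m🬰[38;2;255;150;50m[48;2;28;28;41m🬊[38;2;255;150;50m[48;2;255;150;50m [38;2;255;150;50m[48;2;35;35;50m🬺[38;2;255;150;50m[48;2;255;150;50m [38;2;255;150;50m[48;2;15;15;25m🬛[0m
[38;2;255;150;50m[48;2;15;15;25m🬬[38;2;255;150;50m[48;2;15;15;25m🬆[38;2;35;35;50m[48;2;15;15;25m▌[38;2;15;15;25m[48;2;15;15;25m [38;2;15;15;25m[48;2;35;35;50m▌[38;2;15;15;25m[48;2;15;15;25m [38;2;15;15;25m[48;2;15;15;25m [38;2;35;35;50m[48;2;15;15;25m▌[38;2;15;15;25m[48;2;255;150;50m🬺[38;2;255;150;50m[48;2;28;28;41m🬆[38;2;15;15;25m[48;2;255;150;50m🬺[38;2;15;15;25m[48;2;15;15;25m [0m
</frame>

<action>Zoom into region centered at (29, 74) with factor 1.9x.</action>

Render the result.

<frame>
[38;2;15;15;25m[48;2;15;15;25m [38;2;15;15;25m[48;2;15;15;25m [38;2;35;35;50m[48;2;15;15;25m▌[38;2;15;15;25m[48;2;15;15;25m [38;2;15;15;25m[48;2;35;35;50m▌[38;2;15;15;25m[48;2;15;15;25m [38;2;15;15;25m[48;2;15;15;25m [38;2;35;35;50m[48;2;15;15;25m▌[38;2;15;15;25m[48;2;255;150;50m🬺[38;2;255;150;50m[48;2;15;15;25m🬬[38;2;255;150;50m[48;2;15;15;25m🬆[38;2;15;15;25m[48;2;15;15;25m [0m
[38;2;15;15;25m[48;2;35;35;50m🬰[38;2;15;15;25m[48;2;35;35;50m🬰[38;2;35;35;50m[48;2;15;15;25m🬛[38;2;23;23;35m[48;2;255;150;50m🬝[38;2;28;28;41m[48;2;255;150;50m🬊[38;2;15;15;25m[48;2;35;35;50m🬰[38;2;15;15;25m[48;2;35;35;50m🬰[38;2;35;35;50m[48;2;15;15;25m🬛[38;2;15;15;25m[48;2;35;35;50m🬰[38;2;15;15;25m[48;2;35;35;50m🬐[38;2;15;15;25m[48;2;35;35;50m🬰[38;2;15;15;25m[48;2;35;35;50m🬰[0m
[38;2;15;15;25m[48;2;255;150;50m🬆[38;2;255;150;50m[48;2;15;15;25m🬺[38;2;23;23;35m[48;2;255;150;50m🬬[38;2;255;150;50m[48;2;15;15;25m🬊[38;2;255;150;50m[48;2;35;35;50m🬝[38;2;255;150;50m[48;2;15;15;25m🬀[38;2;15;15;25m[48;2;255;150;50m🬬[38;2;35;35;50m[48;2;15;15;25m▌[38;2;15;15;25m[48;2;15;15;25m [38;2;15;15;25m[48;2;35;35;50m▌[38;2;15;15;25m[48;2;15;15;25m [38;2;15;15;25m[48;2;15;15;25m [0m
[38;2;255;150;50m[48;2;19;19;30m🬁[38;2;255;150;50m[48;2;15;15;25m🬆[38;2;35;35;50m[48;2;15;15;25m🬕[38;2;35;35;50m[48;2;15;15;25m🬂[38;2;35;35;50m[48;2;15;15;25m🬨[38;2;255;150;50m[48;2;25;25;37m🬫[38;2;255;150;50m[48;2;255;150;50m [38;2;255;150;50m[48;2;25;25;37m🬓[38;2;35;35;50m[48;2;15;15;25m🬂[38;2;35;35;50m[48;2;15;15;25m🬨[38;2;35;35;50m[48;2;15;15;25m🬂[38;2;35;35;50m[48;2;15;15;25m🬂[0m
[38;2;15;15;25m[48;2;35;35;50m🬰[38;2;15;15;25m[48;2;35;35;50m🬰[38;2;35;35;50m[48;2;15;15;25m🬛[38;2;15;15;25m[48;2;35;35;50m🬰[38;2;15;15;25m[48;2;35;35;50m🬐[38;2;23;23;35m[48;2;255;150;50m🬺[38;2;255;150;50m[48;2;15;15;25m🬬[38;2;255;150;50m[48;2;28;28;41m🬆[38;2;15;15;25m[48;2;35;35;50m🬰[38;2;15;15;25m[48;2;35;35;50m🬐[38;2;15;15;25m[48;2;35;35;50m🬰[38;2;15;15;25m[48;2;35;35;50m🬰[0m
[38;2;15;15;25m[48;2;15;15;25m [38;2;15;15;25m[48;2;15;15;25m [38;2;35;35;50m[48;2;15;15;25m▌[38;2;15;15;25m[48;2;15;15;25m [38;2;15;15;25m[48;2;35;35;50m▌[38;2;15;15;25m[48;2;15;15;25m [38;2;15;15;25m[48;2;15;15;25m [38;2;35;35;50m[48;2;15;15;25m▌[38;2;15;15;25m[48;2;15;15;25m [38;2;15;15;25m[48;2;35;35;50m▌[38;2;15;15;25m[48;2;15;15;25m [38;2;15;15;25m[48;2;15;15;25m [0m
</frame>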